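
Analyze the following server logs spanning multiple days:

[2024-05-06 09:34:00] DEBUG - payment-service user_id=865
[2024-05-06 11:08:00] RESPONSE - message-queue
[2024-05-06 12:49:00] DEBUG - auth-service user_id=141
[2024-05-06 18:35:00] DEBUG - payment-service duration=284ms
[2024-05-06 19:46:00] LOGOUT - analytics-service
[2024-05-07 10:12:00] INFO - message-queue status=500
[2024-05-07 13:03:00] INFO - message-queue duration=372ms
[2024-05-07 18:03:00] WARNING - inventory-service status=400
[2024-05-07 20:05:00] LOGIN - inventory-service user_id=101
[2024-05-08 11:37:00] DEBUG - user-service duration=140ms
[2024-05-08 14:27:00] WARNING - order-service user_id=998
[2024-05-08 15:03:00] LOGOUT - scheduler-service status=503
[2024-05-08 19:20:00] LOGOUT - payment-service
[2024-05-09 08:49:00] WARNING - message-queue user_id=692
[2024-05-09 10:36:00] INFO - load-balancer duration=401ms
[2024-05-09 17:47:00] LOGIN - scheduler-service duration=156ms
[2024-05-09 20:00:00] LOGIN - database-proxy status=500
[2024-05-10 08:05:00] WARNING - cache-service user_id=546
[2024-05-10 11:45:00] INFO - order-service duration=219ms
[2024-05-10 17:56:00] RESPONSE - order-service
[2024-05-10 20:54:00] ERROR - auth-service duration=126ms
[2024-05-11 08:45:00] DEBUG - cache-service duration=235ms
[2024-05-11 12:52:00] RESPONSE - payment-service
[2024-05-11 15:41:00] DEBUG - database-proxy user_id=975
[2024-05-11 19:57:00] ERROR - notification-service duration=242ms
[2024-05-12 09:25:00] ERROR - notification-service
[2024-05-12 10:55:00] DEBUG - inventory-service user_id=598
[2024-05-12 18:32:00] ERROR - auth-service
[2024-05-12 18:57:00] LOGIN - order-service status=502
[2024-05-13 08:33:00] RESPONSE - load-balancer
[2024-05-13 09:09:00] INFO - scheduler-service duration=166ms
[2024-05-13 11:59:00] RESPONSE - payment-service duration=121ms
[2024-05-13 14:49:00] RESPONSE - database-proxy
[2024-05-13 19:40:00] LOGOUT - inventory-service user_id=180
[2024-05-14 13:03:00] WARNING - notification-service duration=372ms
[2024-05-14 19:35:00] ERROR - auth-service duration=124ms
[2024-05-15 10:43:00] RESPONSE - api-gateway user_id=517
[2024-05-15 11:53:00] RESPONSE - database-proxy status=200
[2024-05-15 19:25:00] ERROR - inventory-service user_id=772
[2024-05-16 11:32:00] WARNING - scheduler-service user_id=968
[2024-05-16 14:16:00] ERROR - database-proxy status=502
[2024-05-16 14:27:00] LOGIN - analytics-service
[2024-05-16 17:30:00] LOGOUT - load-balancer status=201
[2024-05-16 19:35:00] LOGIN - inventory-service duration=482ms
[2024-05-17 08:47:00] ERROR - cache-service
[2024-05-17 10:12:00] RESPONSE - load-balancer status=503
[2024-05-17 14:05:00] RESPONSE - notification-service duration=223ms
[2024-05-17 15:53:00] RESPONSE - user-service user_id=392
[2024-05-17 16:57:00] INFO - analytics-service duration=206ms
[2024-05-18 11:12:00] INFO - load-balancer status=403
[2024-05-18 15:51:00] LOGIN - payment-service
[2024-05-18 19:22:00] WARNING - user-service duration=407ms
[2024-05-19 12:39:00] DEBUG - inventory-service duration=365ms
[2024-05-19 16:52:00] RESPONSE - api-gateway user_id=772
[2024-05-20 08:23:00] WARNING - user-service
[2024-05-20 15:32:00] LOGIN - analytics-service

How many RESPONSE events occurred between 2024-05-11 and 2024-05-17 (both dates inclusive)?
9

To filter by date range:

1. Date range: 2024-05-11 through 2024-05-17, both dates inclusive
2. Filter for RESPONSE events whose date falls in this range
3. Count matching events: 9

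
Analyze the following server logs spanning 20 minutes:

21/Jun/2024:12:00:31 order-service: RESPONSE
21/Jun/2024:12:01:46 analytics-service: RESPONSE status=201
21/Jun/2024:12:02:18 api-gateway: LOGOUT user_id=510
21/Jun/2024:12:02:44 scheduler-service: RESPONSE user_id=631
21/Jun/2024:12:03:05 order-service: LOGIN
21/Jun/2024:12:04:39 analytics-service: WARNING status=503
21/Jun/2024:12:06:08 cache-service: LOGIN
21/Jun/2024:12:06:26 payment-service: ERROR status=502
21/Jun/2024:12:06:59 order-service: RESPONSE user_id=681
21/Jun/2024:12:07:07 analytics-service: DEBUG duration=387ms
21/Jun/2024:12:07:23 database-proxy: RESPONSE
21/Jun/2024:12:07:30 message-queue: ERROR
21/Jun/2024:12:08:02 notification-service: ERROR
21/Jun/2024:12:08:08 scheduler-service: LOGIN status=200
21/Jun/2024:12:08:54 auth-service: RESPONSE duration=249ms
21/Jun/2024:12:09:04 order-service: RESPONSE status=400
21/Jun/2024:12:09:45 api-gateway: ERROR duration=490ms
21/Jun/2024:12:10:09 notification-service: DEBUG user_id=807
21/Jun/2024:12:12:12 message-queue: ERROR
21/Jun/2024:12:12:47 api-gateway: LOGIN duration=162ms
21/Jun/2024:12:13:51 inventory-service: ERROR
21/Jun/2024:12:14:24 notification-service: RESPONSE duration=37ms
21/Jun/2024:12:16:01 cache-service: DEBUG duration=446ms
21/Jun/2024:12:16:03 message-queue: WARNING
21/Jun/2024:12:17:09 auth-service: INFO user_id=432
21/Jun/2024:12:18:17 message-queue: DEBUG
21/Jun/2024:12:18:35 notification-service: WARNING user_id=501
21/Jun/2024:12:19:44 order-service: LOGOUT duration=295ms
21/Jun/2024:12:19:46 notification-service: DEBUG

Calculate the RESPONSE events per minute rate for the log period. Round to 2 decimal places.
0.4

To calculate the rate:

1. Count total RESPONSE events: 8
2. Total time period: 20 minutes
3. Rate = 8 / 20 = 0.4 events per minute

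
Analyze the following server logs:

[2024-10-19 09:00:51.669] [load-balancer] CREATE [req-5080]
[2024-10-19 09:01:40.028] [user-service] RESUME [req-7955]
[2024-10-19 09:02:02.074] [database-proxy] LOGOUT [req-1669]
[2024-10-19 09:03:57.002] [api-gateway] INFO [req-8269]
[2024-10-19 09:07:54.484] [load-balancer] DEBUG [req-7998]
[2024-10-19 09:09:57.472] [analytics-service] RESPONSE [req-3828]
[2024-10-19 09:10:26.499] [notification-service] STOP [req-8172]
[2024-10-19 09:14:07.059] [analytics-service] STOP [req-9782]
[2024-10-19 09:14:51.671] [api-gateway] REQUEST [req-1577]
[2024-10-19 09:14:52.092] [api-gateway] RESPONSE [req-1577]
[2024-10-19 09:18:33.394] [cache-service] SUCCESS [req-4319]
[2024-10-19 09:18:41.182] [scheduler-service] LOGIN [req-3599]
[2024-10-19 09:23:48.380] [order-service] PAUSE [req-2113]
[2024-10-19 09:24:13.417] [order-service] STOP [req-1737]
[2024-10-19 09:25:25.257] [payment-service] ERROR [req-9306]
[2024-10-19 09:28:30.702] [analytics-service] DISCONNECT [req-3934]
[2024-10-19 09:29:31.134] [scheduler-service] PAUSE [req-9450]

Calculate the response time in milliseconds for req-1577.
421

To calculate latency:

1. Find REQUEST with id req-1577: 2024-10-19 09:14:51.671
2. Find RESPONSE with id req-1577: 2024-10-19 09:14:52.092
3. Latency: 2024-10-19 09:14:52.092 - 2024-10-19 09:14:51.671 = 421ms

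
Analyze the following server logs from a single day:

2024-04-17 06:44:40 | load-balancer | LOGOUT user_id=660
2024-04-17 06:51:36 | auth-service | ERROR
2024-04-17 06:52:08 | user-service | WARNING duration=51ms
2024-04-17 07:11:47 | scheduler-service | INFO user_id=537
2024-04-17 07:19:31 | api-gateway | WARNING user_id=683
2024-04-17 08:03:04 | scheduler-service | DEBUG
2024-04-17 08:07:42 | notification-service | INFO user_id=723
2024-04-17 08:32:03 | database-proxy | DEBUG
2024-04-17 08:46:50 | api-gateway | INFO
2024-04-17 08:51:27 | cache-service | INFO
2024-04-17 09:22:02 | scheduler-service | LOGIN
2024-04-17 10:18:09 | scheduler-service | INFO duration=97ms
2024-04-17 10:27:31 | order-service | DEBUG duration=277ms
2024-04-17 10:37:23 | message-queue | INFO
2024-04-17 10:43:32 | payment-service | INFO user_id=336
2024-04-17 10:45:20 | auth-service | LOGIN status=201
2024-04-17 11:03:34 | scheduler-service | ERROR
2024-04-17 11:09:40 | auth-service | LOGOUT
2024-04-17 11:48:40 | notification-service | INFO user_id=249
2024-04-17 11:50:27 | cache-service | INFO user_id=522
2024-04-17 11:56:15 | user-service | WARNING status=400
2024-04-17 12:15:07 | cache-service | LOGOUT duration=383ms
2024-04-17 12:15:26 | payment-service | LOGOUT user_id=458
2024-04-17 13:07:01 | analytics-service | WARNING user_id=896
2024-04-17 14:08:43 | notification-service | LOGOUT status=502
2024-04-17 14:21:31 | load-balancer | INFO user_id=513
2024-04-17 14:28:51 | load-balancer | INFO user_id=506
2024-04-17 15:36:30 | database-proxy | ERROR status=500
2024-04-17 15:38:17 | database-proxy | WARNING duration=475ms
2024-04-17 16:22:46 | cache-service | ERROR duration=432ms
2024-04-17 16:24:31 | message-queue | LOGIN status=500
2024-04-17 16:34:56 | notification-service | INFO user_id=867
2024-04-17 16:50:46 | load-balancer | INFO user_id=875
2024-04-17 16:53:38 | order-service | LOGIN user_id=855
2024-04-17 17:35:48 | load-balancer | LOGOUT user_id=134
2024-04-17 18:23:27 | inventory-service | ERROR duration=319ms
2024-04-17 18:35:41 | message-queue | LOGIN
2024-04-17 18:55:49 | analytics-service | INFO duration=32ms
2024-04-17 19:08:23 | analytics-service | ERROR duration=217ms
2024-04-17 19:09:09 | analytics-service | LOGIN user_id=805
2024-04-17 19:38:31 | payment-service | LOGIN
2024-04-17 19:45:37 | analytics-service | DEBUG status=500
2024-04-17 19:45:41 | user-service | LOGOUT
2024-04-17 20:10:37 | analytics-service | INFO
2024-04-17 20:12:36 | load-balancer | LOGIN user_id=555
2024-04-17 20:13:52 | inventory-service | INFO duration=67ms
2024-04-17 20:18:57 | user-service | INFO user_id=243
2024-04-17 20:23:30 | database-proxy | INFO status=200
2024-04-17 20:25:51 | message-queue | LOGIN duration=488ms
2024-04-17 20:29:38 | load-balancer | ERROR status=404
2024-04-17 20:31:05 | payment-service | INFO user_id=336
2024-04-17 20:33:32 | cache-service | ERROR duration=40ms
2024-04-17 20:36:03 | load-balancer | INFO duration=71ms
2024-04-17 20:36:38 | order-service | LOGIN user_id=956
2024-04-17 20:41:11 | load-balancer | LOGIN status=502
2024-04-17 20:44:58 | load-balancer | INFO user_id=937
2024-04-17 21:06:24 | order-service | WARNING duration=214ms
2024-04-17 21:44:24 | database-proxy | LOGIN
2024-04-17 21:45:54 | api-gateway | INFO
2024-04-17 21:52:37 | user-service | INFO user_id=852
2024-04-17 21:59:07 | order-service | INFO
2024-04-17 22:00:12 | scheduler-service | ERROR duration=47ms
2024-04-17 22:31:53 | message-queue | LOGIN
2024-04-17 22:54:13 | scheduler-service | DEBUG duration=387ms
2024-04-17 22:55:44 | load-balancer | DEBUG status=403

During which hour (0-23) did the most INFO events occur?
20

To find the peak hour:

1. Group all INFO events by hour
2. Count events in each hour
3. Find hour with maximum count
4. Peak hour: 20 (with 7 events)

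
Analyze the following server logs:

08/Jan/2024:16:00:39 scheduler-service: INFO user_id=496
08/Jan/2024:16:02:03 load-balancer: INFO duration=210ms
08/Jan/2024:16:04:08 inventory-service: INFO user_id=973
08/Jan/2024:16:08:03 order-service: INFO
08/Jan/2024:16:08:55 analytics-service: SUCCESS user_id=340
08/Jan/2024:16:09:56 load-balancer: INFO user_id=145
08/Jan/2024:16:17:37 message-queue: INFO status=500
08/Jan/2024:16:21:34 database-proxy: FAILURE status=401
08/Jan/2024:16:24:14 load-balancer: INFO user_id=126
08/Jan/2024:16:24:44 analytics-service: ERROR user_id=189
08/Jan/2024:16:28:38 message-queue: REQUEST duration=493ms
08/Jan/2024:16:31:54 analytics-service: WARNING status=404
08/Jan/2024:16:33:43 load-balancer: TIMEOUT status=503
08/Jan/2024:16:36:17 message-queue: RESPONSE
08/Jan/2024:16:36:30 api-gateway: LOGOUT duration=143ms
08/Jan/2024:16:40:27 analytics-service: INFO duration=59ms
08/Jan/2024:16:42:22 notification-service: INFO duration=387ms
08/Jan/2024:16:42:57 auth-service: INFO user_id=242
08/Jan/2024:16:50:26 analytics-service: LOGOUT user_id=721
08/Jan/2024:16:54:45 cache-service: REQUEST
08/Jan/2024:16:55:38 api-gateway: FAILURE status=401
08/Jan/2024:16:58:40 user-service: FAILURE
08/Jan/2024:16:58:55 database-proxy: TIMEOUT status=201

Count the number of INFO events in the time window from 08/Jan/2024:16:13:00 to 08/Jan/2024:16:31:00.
2

To count events in the time window:

1. Window boundaries: 08/Jan/2024:16:13:00 to 08/Jan/2024:16:31:00
2. Filter for INFO events within this window
3. Count matching events: 2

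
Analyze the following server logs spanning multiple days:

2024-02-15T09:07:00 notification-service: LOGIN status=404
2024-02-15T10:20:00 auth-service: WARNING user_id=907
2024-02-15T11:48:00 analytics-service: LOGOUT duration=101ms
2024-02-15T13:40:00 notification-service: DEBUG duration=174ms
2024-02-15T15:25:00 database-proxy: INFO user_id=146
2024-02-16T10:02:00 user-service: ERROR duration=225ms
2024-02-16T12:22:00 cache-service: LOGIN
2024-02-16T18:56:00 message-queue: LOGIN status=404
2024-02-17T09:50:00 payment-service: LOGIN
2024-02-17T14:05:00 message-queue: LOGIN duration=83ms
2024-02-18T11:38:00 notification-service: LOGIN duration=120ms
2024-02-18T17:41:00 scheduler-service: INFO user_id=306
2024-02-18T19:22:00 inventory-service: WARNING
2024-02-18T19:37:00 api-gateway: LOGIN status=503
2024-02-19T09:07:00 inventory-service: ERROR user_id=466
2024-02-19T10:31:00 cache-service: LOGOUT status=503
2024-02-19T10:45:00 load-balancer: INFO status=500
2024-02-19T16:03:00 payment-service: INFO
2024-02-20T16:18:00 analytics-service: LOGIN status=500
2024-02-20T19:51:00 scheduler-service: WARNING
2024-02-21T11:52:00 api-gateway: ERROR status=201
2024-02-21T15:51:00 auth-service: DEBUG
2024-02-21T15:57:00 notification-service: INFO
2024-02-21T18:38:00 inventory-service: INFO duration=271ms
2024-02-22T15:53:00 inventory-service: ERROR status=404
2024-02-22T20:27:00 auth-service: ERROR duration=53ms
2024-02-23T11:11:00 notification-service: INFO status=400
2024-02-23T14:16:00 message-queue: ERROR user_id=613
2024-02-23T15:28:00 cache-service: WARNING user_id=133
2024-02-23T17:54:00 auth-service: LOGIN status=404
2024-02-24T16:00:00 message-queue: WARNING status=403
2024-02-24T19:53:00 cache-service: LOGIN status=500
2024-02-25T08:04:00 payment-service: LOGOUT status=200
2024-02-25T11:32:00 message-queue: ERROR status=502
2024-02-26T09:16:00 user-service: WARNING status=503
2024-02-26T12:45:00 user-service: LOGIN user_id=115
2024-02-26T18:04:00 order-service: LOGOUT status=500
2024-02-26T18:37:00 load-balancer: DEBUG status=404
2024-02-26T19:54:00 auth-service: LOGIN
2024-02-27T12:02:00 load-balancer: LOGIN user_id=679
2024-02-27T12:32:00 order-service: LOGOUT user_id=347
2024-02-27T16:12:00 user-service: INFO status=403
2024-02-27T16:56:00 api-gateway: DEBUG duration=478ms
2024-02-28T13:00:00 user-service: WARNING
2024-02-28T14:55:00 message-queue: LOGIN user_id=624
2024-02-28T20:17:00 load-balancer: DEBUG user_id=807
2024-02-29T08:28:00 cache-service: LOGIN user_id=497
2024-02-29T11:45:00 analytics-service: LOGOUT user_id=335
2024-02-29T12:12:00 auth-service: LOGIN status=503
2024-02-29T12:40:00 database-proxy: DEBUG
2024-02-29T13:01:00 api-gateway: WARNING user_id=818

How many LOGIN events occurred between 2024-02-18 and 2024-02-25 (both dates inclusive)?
5

To filter by date range:

1. Date range: 2024-02-18 through 2024-02-25, both dates inclusive
2. Filter for LOGIN events whose date falls in this range
3. Count matching events: 5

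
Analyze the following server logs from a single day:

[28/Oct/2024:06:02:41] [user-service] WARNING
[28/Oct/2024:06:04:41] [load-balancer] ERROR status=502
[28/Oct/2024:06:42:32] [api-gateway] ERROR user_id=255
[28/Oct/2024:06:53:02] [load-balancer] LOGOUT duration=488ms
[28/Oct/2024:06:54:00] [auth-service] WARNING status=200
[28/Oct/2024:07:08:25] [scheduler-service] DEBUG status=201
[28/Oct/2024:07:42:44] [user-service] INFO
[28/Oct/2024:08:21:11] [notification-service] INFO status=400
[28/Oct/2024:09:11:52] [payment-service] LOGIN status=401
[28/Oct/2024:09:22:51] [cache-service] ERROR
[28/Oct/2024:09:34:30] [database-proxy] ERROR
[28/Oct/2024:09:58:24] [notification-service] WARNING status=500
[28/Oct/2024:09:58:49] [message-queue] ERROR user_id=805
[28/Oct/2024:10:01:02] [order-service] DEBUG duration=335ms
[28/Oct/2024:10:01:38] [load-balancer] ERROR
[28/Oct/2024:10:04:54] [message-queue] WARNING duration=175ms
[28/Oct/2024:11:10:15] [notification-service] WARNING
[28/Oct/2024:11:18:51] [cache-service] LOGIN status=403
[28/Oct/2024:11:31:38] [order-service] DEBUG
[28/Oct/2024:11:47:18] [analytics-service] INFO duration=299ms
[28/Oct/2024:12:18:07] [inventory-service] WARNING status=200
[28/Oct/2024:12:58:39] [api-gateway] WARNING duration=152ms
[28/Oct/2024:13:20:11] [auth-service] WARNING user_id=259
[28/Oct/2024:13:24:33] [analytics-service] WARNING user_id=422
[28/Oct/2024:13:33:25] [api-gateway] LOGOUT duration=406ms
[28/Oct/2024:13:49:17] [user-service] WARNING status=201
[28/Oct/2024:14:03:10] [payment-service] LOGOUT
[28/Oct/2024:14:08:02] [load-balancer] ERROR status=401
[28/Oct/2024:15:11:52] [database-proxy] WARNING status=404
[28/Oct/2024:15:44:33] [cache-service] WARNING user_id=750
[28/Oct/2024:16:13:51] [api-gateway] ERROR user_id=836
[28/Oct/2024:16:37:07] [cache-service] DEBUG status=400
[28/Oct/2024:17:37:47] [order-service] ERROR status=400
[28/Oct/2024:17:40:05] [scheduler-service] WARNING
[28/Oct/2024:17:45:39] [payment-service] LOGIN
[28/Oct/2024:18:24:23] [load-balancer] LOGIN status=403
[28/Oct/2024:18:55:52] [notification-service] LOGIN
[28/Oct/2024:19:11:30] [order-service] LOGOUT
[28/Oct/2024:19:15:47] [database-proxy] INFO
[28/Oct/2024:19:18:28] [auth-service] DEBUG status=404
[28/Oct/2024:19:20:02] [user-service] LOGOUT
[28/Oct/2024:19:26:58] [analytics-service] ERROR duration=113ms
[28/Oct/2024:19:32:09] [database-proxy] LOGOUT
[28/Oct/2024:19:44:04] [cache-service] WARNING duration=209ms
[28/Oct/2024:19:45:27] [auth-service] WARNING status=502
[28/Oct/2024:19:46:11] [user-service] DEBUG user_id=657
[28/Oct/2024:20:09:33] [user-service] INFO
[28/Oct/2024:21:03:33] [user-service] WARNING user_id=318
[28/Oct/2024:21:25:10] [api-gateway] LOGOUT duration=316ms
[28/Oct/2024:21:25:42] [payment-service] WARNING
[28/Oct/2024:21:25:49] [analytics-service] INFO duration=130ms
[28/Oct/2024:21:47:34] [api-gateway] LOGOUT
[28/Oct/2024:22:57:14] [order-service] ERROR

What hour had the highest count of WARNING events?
13

To find the peak hour:

1. Group all WARNING events by hour
2. Count events in each hour
3. Find hour with maximum count
4. Peak hour: 13 (with 3 events)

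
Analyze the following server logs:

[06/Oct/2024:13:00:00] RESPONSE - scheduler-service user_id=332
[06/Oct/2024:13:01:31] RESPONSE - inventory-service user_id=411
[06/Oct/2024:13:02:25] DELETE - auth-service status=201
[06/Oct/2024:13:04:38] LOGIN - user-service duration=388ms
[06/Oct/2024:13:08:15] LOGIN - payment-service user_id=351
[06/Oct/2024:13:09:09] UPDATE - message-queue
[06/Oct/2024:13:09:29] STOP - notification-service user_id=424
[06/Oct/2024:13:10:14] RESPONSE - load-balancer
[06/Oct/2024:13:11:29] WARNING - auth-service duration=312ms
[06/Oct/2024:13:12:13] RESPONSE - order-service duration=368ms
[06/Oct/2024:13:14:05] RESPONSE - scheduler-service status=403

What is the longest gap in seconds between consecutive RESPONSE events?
523

To find the longest gap:

1. Extract all RESPONSE events in chronological order
2. Calculate time differences between consecutive events
3. Find the maximum difference
4. Longest gap: 523 seconds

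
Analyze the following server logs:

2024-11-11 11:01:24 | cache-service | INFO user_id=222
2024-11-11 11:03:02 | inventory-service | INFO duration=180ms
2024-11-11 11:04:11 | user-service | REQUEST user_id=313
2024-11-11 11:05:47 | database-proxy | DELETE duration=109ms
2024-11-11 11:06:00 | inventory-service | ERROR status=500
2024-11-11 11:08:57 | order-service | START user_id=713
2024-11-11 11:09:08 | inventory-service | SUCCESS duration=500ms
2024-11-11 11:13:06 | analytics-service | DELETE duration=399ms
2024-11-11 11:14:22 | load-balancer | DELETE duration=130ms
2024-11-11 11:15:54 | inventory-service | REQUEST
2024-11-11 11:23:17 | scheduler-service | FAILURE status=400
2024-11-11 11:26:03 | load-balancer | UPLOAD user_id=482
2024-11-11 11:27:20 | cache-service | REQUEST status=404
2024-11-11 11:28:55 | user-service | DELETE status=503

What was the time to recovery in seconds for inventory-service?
188

To calculate recovery time:

1. Find ERROR event for inventory-service: 2024-11-11 11:06:00
2. Find next SUCCESS event for inventory-service: 2024-11-11 11:09:08
3. Recovery time: 2024-11-11 11:09:08 - 2024-11-11 11:06:00 = 188 seconds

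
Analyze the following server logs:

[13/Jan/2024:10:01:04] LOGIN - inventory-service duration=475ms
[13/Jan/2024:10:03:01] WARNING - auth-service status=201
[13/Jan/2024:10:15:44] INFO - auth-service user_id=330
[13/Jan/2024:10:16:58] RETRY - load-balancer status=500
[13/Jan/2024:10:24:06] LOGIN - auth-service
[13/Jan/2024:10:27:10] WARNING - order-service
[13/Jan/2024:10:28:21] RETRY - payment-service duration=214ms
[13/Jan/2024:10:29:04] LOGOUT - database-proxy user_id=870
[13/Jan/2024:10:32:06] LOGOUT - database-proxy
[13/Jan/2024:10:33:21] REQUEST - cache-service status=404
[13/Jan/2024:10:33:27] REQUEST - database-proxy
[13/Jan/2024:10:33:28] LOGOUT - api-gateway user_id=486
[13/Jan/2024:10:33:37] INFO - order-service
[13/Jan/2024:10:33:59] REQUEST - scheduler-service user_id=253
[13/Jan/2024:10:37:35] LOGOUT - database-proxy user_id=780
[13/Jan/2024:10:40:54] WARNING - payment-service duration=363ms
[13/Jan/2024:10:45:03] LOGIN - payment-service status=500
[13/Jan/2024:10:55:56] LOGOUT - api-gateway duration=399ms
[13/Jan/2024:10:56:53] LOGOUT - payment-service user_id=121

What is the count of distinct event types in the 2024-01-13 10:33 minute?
3

To count unique event types:

1. Filter events in the minute starting at 2024-01-13 10:33
2. Extract event types from matching entries
3. Count unique types: 3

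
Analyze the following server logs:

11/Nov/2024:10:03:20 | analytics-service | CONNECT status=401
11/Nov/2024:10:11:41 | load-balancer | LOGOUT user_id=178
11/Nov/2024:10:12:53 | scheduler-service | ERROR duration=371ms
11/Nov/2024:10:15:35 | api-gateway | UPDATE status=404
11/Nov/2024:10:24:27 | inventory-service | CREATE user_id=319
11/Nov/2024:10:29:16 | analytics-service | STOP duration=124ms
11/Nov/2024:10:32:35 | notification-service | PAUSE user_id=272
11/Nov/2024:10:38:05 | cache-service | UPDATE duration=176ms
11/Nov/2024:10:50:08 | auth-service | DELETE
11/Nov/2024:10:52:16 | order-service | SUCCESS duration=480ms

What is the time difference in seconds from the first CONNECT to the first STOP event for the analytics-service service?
1556

To find the time between events:

1. Locate the first CONNECT event for analytics-service: 11/Nov/2024:10:03:20
2. Locate the first STOP event for analytics-service: 11/Nov/2024:10:29:16
3. Calculate the difference: 11/Nov/2024:10:29:16 - 11/Nov/2024:10:03:20 = 1556 seconds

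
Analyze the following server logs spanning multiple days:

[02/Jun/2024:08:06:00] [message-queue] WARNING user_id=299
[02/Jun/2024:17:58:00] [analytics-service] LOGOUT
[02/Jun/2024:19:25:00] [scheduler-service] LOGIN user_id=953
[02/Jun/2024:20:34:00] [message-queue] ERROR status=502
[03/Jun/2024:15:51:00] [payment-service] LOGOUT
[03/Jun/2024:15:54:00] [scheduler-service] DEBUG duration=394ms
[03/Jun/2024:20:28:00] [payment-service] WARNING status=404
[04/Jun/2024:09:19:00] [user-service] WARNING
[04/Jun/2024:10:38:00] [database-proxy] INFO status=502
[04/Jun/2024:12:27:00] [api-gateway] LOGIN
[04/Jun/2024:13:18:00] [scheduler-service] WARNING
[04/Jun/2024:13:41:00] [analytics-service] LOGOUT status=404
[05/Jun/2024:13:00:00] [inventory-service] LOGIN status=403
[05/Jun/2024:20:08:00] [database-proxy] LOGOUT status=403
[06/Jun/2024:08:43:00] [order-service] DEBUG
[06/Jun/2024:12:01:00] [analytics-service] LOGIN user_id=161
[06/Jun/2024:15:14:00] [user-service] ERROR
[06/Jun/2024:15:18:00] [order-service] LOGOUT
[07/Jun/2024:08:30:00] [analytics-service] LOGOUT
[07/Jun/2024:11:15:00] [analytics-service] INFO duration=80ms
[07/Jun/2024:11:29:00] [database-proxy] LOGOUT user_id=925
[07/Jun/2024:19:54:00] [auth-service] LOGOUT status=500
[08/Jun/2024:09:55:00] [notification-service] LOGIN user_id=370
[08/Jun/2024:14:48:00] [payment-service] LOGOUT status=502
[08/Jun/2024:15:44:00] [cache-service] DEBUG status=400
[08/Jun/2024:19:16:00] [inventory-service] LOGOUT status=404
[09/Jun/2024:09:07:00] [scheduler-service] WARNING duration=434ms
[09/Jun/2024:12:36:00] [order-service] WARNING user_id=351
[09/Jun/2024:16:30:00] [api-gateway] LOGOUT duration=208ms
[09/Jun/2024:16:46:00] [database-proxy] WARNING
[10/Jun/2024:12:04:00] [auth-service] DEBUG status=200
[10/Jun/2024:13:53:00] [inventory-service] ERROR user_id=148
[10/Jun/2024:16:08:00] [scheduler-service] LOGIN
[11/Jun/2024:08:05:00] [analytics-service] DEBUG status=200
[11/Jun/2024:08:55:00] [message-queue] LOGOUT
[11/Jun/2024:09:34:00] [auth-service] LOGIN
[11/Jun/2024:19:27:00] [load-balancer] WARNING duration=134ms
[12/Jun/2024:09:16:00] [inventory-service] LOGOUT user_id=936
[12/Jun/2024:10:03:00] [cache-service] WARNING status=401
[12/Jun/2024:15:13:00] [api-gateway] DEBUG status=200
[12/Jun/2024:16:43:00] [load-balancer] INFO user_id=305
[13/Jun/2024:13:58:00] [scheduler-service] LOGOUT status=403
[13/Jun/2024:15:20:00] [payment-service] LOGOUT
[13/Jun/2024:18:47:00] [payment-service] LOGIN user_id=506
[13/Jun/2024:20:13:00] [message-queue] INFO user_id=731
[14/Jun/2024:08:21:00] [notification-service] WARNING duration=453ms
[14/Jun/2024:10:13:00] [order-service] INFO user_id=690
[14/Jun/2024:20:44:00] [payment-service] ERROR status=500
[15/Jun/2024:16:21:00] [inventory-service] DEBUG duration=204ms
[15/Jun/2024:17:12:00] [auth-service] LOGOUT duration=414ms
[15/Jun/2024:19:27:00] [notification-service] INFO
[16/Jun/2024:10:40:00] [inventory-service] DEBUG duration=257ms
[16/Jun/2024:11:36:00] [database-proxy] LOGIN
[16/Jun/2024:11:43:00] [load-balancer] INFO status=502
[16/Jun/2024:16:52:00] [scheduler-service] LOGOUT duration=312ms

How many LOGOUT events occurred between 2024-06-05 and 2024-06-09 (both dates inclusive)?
8

To filter by date range:

1. Date range: 2024-06-05 through 2024-06-09, both dates inclusive
2. Filter for LOGOUT events whose date falls in this range
3. Count matching events: 8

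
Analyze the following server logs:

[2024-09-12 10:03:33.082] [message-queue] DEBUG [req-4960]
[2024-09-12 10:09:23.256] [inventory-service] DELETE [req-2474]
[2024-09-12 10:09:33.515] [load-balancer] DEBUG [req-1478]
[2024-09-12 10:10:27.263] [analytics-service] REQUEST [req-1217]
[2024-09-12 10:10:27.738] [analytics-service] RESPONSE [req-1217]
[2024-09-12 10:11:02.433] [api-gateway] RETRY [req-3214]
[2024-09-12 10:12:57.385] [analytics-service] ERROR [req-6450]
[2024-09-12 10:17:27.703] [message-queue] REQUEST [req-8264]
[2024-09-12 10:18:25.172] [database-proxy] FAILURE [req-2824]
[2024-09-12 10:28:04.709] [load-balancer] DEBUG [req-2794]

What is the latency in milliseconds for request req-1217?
475

To calculate latency:

1. Find REQUEST with id req-1217: 2024-09-12 10:10:27.263
2. Find RESPONSE with id req-1217: 2024-09-12 10:10:27.738
3. Latency: 2024-09-12 10:10:27.738 - 2024-09-12 10:10:27.263 = 475ms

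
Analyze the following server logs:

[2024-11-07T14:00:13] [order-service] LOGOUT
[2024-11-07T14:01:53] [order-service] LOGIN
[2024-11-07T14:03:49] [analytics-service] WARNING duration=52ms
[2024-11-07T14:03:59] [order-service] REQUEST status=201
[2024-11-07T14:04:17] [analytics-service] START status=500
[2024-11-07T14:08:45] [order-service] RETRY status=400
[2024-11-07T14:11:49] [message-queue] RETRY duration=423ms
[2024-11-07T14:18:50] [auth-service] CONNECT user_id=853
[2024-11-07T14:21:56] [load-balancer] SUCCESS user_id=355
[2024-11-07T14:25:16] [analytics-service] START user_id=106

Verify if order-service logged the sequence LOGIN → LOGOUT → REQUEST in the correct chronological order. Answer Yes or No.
No

To verify sequence order:

1. Find all events in sequence LOGIN → LOGOUT → REQUEST for order-service
2. Extract their timestamps
3. Check if timestamps are in ascending order
4. Result: No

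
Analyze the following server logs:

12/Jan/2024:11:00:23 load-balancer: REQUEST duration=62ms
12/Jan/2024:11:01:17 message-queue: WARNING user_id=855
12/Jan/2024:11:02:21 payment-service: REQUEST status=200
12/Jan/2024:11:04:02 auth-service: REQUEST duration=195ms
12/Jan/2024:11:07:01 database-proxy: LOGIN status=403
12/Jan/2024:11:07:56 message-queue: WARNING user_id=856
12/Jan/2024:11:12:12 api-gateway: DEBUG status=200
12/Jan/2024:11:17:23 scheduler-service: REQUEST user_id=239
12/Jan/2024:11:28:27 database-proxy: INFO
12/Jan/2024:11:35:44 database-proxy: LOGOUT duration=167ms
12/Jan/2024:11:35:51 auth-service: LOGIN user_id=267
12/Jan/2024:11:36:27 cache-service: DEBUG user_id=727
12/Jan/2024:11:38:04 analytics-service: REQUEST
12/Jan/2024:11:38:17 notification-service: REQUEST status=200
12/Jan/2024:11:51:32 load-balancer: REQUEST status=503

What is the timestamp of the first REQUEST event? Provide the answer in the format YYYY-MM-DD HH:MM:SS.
2024-01-12 11:00:23

To find the first event:

1. Filter for all REQUEST events
2. Sort by timestamp
3. Select the first one
4. Timestamp: 2024-01-12 11:00:23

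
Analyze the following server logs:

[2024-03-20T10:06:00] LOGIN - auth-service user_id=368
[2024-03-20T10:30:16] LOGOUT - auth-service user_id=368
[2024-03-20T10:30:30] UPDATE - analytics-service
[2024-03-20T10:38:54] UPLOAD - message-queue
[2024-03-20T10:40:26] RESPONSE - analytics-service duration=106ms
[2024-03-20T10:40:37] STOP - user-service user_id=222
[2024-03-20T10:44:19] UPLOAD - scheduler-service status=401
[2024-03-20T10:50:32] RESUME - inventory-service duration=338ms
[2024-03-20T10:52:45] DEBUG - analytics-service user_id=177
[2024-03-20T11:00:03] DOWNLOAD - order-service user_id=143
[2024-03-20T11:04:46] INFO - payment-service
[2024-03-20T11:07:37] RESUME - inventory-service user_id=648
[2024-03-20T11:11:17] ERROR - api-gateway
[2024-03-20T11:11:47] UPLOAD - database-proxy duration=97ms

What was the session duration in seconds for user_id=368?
1456

To calculate session duration:

1. Find LOGIN event for user_id=368: 2024-03-20T10:06:00
2. Find LOGOUT event for user_id=368: 2024-03-20T10:30:16
3. Session duration: 2024-03-20T10:30:16 - 2024-03-20T10:06:00 = 1456 seconds (24 minutes)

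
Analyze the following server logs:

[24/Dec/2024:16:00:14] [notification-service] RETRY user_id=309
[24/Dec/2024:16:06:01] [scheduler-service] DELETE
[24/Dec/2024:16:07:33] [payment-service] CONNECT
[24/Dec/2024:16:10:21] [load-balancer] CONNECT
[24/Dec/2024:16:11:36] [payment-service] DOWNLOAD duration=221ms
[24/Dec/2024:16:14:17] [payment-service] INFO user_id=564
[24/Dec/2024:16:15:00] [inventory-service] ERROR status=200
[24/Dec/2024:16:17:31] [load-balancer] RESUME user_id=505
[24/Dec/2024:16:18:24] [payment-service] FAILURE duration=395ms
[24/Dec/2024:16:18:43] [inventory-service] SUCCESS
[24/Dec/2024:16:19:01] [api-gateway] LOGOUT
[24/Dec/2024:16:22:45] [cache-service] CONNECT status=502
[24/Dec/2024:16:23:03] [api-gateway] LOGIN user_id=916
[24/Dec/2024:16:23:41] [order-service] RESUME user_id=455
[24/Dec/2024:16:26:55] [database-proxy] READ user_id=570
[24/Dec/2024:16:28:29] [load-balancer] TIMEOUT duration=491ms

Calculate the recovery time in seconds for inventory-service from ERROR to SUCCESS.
223

To calculate recovery time:

1. Find ERROR event for inventory-service: 24/Dec/2024:16:15:00
2. Find next SUCCESS event for inventory-service: 24/Dec/2024:16:18:43
3. Recovery time: 24/Dec/2024:16:18:43 - 24/Dec/2024:16:15:00 = 223 seconds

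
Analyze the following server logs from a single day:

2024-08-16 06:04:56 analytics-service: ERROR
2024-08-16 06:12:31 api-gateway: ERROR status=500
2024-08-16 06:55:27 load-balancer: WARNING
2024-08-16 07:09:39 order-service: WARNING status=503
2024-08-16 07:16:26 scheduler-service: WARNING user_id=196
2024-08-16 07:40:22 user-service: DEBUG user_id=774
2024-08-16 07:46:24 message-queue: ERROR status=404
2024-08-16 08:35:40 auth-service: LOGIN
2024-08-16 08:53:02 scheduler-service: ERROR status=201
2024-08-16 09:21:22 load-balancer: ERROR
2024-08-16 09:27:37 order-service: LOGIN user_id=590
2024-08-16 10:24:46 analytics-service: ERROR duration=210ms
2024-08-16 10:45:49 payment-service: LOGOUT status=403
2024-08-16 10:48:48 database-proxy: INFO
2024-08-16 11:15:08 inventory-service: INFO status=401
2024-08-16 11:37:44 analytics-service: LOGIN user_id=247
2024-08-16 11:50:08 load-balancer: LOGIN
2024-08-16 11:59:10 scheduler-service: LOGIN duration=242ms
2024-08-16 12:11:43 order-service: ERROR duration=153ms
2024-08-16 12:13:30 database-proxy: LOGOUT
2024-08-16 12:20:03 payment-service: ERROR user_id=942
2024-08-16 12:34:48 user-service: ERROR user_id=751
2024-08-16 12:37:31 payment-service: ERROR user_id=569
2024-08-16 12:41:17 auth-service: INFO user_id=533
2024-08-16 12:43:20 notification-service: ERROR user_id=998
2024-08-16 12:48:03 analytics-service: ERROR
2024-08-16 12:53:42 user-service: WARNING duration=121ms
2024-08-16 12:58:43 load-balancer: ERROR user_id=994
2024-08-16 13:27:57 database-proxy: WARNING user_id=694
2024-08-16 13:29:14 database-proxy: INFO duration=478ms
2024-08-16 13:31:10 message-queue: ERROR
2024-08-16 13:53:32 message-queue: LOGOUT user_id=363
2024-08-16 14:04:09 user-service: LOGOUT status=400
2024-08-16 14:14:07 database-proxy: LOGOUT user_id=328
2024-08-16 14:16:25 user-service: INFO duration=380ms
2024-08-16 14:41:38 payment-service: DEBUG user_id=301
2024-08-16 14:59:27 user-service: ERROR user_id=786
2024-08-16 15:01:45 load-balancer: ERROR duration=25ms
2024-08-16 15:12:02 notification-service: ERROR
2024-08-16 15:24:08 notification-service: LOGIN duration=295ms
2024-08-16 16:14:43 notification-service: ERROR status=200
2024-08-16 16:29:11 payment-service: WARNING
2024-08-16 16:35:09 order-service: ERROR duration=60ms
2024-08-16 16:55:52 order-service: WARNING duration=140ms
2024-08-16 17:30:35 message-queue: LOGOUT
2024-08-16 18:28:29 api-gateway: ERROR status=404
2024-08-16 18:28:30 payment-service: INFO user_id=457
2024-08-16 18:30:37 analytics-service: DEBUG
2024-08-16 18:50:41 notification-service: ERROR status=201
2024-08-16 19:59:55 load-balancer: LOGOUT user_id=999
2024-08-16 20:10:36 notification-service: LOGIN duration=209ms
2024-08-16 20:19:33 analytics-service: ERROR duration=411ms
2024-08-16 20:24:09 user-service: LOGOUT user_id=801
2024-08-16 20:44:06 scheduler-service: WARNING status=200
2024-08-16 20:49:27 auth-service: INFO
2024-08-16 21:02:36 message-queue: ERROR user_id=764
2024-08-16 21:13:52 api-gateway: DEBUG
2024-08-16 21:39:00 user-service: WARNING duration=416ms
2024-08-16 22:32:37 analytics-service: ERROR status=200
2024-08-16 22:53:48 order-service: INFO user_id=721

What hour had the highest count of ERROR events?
12

To find the peak hour:

1. Group all ERROR events by hour
2. Count events in each hour
3. Find hour with maximum count
4. Peak hour: 12 (with 7 events)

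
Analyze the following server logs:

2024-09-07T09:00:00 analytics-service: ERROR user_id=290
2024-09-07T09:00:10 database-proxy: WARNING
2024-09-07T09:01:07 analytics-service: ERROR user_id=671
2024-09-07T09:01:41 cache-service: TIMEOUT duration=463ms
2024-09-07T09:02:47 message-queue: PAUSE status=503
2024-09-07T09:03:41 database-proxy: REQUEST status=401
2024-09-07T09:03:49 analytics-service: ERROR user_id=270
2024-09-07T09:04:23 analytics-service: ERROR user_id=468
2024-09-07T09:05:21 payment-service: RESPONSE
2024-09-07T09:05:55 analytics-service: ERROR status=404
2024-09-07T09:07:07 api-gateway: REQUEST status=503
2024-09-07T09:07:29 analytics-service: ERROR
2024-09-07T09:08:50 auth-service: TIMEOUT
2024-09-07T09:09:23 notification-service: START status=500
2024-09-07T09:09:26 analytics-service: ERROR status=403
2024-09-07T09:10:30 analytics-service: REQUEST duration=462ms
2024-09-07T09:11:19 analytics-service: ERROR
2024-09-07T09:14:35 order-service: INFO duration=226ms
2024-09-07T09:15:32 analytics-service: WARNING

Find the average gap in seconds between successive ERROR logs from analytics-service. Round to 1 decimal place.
97.0

To calculate average interval:

1. Find all ERROR events for analytics-service in order
2. Calculate time gaps between consecutive events
3. Compute mean of gaps: 679 / 7 = 97.0 seconds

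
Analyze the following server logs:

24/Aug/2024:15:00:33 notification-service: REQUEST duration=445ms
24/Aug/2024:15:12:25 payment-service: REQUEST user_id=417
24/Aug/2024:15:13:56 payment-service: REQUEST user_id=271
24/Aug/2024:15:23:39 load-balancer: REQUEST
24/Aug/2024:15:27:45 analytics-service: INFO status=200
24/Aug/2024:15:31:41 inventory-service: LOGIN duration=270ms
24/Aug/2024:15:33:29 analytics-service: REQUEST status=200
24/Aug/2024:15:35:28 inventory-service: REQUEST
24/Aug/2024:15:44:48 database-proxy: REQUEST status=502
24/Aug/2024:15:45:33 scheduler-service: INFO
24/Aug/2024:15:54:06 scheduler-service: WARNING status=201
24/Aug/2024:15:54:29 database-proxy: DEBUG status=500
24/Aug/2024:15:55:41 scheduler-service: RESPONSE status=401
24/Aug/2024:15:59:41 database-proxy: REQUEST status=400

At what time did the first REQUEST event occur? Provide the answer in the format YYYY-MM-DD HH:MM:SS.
2024-08-24 15:00:33

To find the first event:

1. Filter for all REQUEST events
2. Sort by timestamp
3. Select the first one
4. Timestamp: 2024-08-24 15:00:33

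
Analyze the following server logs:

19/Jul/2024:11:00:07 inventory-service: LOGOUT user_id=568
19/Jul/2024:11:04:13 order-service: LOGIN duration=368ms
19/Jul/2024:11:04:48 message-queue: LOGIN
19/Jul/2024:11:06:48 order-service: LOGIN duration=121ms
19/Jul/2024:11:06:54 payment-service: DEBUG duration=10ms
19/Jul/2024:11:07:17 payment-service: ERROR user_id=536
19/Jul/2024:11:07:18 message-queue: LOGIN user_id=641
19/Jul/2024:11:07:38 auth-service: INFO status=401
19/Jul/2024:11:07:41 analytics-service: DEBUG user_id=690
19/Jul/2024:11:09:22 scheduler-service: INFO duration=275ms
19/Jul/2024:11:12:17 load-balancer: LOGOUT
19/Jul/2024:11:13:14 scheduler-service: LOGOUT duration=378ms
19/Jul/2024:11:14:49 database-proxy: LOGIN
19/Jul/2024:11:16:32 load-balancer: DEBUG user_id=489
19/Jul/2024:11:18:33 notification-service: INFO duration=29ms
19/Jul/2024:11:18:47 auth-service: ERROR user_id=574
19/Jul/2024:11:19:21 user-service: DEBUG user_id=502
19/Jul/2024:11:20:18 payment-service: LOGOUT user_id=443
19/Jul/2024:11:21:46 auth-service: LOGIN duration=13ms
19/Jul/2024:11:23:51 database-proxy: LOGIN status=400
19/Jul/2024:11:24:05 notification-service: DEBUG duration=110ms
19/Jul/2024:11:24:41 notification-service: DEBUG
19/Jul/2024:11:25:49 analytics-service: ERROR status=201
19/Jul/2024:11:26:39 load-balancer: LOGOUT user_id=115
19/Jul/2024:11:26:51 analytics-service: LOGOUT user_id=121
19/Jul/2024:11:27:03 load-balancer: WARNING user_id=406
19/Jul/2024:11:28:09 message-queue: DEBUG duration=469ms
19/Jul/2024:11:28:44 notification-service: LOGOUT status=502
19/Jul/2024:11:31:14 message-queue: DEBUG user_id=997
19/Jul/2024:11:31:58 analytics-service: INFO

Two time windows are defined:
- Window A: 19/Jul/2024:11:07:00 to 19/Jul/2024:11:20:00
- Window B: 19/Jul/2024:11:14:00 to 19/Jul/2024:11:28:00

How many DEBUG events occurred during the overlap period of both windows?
2

To find overlap events:

1. Window A: 19/Jul/2024:11:07:00 to 19/Jul/2024:11:20:00
2. Window B: 19/Jul/2024:11:14:00 to 19/Jul/2024:11:28:00
3. Overlap period: 19/Jul/2024:11:14:00 to 19/Jul/2024:11:20:00
4. Count DEBUG events in overlap: 2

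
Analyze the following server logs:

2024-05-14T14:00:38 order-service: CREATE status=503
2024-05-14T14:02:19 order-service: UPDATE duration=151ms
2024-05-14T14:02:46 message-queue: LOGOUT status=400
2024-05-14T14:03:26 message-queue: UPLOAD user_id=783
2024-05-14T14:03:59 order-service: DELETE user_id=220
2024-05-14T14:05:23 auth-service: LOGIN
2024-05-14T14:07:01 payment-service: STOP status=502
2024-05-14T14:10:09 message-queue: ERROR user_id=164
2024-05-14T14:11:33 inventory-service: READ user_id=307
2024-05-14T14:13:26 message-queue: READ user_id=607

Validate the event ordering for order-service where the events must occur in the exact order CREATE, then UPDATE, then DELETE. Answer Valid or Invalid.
Valid

To validate ordering:

1. Required order: CREATE → UPDATE → DELETE
2. Rule: the events must occur in the exact order CREATE, then UPDATE, then DELETE
3. Check actual order of events for order-service
4. Result: Valid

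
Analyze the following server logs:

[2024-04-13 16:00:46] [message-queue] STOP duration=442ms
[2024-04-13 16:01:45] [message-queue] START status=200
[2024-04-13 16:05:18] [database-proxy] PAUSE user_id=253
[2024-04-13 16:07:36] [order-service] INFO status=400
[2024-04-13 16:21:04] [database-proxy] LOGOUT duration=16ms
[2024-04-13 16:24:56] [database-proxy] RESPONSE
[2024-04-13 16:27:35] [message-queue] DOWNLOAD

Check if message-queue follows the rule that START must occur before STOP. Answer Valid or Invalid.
Invalid

To validate ordering:

1. Required order: START → STOP
2. Rule: START must occur before STOP
3. Check actual order of events for message-queue
4. Result: Invalid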